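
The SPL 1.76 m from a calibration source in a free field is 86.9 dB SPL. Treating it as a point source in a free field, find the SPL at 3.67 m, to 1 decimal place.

Inverse-square spreading gives ΔL = −20·log₁₀(d₂/d₁).
ΔL = −20·log₁₀(3.67/1.76) = -6.38 dB, so L₂ = 86.9 + (-6.38) = 80.5 dB SPL.

80.5 dB SPL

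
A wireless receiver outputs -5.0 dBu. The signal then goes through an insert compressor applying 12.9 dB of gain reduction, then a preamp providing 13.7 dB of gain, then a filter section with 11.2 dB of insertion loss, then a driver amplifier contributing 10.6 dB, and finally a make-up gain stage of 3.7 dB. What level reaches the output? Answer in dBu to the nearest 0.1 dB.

-1.1 dBu

In dB, series stages simply add:
-5.0 − 12.9 + 13.7 − 11.2 + 10.6 + 3.7 = -1.1 dBu.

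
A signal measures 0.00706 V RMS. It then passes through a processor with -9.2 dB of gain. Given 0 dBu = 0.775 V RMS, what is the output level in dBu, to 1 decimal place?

Input level: 20·log₁₀(0.00706/0.775) = -40.81 dBu.
Output: -40.81 − 9.2 = -50.0 dBu.

-50.0 dBu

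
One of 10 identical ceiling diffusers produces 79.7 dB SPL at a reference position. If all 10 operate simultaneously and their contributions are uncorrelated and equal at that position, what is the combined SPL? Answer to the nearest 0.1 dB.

89.7 dB SPL

10 equal incoherent sources raise the level by 10·log₁₀(10) = 10.00 dB.
L_total = 79.7 + 10.00 = 89.7 dB SPL.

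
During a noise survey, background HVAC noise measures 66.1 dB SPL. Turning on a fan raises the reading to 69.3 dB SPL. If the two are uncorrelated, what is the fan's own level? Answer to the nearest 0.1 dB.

66.5 dB SPL

Subtract intensities: L_src = 10·log₁₀(10^(L_total/10) − 10^(L_bg/10)).
L_src = 10·log₁₀(10^(69.3/10) − 10^(66.1/10)) = 10·log₁₀(4438000) = 66.5 dB SPL.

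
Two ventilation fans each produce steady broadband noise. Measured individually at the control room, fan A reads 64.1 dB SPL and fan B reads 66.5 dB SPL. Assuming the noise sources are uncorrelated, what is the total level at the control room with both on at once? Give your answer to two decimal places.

Add the sources as powers (linear), then convert back to dB:
L_total = 10·log₁₀(10^(64.1/10) + 10^(66.5/10)) = 10·log₁₀(7037000) = 68.47 dB SPL.

68.47 dB SPL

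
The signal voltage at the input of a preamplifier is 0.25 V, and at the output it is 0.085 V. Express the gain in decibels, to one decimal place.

-9.4 dB

Voltage ratio → dB uses the 20·log₁₀ form:
20·log₁₀(0.085/0.25) = 20·log₁₀(0.3400) = -9.4 dB.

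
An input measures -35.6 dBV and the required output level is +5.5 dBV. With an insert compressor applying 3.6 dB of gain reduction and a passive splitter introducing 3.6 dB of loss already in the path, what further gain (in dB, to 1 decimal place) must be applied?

The required make-up gain is the shortfall in the dB sum.
G = +5.5 − (-35.6) + 3.6 + 3.6 = 48.3 dB.

48.3 dB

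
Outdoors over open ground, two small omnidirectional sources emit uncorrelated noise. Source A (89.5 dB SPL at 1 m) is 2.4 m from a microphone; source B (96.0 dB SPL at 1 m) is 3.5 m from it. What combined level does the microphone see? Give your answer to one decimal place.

86.8 dB SPL

At the listener: L_A = 89.5 − 20·log₁₀(2.4) = 81.90 dB; L_B = 96.0 − 20·log₁₀(3.5) = 85.12 dB.
Combined: 10·log₁₀(10^(81.90/10)+10^(85.12/10)) = 86.8 dB SPL.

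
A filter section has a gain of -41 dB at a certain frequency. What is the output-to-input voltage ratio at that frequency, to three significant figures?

Voltage ratio = 10^(dB/20).
10^(-41/20) = 10^(-2.050) = 0.00891.

0.00891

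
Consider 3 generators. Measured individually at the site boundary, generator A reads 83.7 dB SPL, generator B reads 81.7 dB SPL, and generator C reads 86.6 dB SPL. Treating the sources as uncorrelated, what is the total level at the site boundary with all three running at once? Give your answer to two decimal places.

Incoherent sources sum as intensities:
L_total = 10·log₁₀(10^(83.7/10) + 10^(81.7/10) + 10^(86.6/10)) = 10·log₁₀(839400000) = 89.24 dB SPL.

89.24 dB SPL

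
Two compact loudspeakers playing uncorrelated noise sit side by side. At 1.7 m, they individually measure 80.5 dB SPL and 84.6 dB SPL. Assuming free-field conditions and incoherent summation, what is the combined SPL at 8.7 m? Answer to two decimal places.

71.85 dB SPL

Combined at 1.7 m: 10·log₁₀(10^(80.5/10)+10^(84.6/10)) = 86.027 dB SPL.
Then apply −20·log₁₀(8.7/1.7) = -14.181 dB → 71.85 dB SPL.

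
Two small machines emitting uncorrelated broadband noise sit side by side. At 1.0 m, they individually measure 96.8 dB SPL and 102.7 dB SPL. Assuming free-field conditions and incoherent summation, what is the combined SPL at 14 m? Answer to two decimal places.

Combined at 1.0 m: 10·log₁₀(10^(96.8/10)+10^(102.7/10)) = 103.693 dB SPL.
Then apply −20·log₁₀(14/1.0) = -22.923 dB → 80.77 dB SPL.

80.77 dB SPL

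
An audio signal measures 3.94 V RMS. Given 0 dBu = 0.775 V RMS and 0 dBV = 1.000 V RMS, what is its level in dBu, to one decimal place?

dBu = 20·log₁₀(V / 0.775 V).
20·log₁₀(3.94/0.775) = +14.1 dBu.

+14.1 dBu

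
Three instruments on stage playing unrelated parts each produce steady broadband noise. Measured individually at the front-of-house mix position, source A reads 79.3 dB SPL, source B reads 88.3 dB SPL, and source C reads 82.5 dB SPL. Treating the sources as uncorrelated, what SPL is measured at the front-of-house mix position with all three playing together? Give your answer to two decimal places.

89.73 dB SPL

Incoherent sources sum as intensities:
L_total = 10·log₁₀(10^(79.3/10) + 10^(88.3/10) + 10^(82.5/10)) = 10·log₁₀(939000000) = 89.73 dB SPL.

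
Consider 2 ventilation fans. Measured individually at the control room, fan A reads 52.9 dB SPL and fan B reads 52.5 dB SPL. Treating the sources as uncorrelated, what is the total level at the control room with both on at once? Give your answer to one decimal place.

55.7 dB SPL

Incoherent sources sum as intensities:
L_total = 10·log₁₀(10^(52.9/10) + 10^(52.5/10)) = 10·log₁₀(372800) = 55.7 dB SPL.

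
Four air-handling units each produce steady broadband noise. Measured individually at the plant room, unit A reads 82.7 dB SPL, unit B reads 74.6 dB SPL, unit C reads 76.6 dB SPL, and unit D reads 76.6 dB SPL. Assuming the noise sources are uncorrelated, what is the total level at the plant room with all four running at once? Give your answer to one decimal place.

Uncorrelated sources add in intensity (power), not in dB.
L_total = 10·log₁₀(10^(82.7/10) + 10^(74.6/10) + 10^(76.6/10) + 10^(76.6/10)) = 10·log₁₀(306500000) = 84.9 dB SPL.

84.9 dB SPL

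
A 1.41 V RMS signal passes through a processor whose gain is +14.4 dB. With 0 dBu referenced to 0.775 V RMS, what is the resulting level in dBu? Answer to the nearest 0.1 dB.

+19.6 dBu

Input level: 20·log₁₀(1.41/0.775) = 5.20 dBu.
Output: 5.20 + 14.4 = +19.6 dBu.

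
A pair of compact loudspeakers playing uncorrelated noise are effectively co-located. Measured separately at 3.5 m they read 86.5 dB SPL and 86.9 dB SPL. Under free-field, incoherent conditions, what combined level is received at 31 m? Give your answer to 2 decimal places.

Combined at 3.5 m: 10·log₁₀(10^(86.5/10)+10^(86.9/10)) = 89.715 dB SPL.
Then apply −20·log₁₀(31/3.5) = -18.946 dB → 70.77 dB SPL.

70.77 dB SPL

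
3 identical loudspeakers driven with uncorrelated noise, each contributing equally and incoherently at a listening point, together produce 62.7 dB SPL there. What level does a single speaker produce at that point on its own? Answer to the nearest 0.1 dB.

57.9 dB SPL

3 equal incoherent sources add 10·log₁₀(3) = 4.77 dB over one source.
L_one = 62.7 − 4.77 = 57.9 dB SPL.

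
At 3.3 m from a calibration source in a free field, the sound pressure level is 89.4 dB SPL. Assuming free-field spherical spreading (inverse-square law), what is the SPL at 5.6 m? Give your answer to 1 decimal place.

Inverse-square spreading gives ΔL = −20·log₁₀(d₂/d₁).
ΔL = −20·log₁₀(5.6/3.3) = -4.59 dB, so L₂ = 89.4 + (-4.59) = 84.8 dB SPL.

84.8 dB SPL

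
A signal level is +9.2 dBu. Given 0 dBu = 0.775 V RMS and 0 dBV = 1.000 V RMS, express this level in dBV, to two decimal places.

The offset between the scales is 20·log₁₀(0.775/1.000) = −2.214 dB.
So dBV = +9.2 − 2.214 = +6.99 dBV.

+6.99 dBV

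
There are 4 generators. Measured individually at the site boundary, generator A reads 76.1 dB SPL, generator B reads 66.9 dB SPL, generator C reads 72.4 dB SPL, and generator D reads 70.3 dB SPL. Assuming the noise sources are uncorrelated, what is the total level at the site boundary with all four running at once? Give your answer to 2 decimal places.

Add the sources as powers (linear), then convert back to dB:
L_total = 10·log₁₀(10^(76.1/10) + 10^(66.9/10) + 10^(72.4/10) + 10^(70.3/10)) = 10·log₁₀(73730000) = 78.68 dB SPL.

78.68 dB SPL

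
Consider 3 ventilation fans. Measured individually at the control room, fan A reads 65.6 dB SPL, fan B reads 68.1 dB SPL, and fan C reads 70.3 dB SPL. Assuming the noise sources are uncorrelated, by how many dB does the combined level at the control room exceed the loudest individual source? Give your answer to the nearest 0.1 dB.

Add the sources as powers (linear), then convert back to dB:
L_total = 10·log₁₀(10^(65.6/10) + 10^(68.1/10) + 10^(70.3/10)) = 73.18 dB SPL.
Excess over the loudest (70.3 dB): 73.18 − 70.3 = 2.9 dB.

2.9 dB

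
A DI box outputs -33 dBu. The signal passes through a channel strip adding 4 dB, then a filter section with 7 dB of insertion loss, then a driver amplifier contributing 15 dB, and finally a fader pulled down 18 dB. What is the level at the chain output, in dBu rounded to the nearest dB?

-39 dBu

In dB, series stages simply add:
-33 + 4 − 7 + 15 − 18 = -39 dBu.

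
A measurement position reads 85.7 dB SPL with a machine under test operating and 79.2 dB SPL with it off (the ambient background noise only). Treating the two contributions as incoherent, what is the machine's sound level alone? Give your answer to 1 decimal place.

84.6 dB SPL

Subtract intensities: L_src = 10·log₁₀(10^(L_total/10) − 10^(L_bg/10)).
L_src = 10·log₁₀(10^(85.7/10) − 10^(79.2/10)) = 10·log₁₀(288400000) = 84.6 dB SPL.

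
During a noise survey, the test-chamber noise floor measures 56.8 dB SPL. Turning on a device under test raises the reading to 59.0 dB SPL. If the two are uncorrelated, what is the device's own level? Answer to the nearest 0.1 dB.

Subtract intensities: L_src = 10·log₁₀(10^(L_total/10) − 10^(L_bg/10)).
L_src = 10·log₁₀(10^(59.0/10) − 10^(56.8/10)) = 10·log₁₀(315700) = 55.0 dB SPL.

55.0 dB SPL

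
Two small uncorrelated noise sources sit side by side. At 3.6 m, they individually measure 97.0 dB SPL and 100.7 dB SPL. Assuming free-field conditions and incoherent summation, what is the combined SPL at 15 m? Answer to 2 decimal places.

89.85 dB SPL

Combined at 3.6 m: 10·log₁₀(10^(97.0/10)+10^(100.7/10)) = 102.243 dB SPL.
Then apply −20·log₁₀(15/3.6) = -12.396 dB → 89.85 dB SPL.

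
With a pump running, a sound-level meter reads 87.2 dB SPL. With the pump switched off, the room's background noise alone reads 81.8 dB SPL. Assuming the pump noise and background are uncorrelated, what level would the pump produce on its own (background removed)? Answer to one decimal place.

Subtract intensities: L_src = 10·log₁₀(10^(L_total/10) − 10^(L_bg/10)).
L_src = 10·log₁₀(10^(87.2/10) − 10^(81.8/10)) = 10·log₁₀(373500000) = 85.7 dB SPL.

85.7 dB SPL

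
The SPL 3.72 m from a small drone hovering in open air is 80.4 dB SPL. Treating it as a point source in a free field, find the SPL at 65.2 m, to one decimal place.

55.5 dB SPL

For a point source in a free field, ΔL = −20·log₁₀(d₂/d₁).
ΔL = −20·log₁₀(65.2/3.72) = -24.87 dB, so L₂ = 80.4 + (-24.87) = 55.5 dB SPL.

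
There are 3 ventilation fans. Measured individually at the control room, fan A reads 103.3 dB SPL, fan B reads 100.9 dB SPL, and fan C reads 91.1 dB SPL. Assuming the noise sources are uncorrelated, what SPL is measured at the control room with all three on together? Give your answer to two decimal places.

105.44 dB SPL

Uncorrelated sources add in intensity (power), not in dB.
L_total = 10·log₁₀(10^(103.3/10) + 10^(100.9/10) + 10^(91.1/10)) = 10·log₁₀(34971000000) = 105.44 dB SPL.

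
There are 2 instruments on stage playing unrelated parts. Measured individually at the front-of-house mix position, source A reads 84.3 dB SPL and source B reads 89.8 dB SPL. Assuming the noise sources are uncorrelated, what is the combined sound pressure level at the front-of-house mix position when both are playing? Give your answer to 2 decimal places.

90.88 dB SPL

Uncorrelated sources add in intensity (power), not in dB.
L_total = 10·log₁₀(10^(84.3/10) + 10^(89.8/10)) = 10·log₁₀(1224000000) = 90.88 dB SPL.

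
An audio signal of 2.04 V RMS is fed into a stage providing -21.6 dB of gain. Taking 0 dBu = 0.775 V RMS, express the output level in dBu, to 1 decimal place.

Input level: 20·log₁₀(2.04/0.775) = 8.41 dBu.
Output: 8.41 − 21.6 = -13.2 dBu.

-13.2 dBu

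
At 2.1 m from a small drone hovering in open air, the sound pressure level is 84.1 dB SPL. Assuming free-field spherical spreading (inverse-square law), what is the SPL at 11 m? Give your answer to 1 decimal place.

Free-field point source: level drops by 20·log₁₀ of the distance ratio.
ΔL = −20·log₁₀(11/2.1) = -14.38 dB, so L₂ = 84.1 + (-14.38) = 69.7 dB SPL.

69.7 dB SPL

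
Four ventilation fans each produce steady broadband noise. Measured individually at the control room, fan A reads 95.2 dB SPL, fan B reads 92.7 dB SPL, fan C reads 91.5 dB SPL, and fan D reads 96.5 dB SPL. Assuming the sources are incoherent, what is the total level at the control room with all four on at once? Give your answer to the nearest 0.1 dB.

Add the sources as powers (linear), then convert back to dB:
L_total = 10·log₁₀(10^(95.2/10) + 10^(92.7/10) + 10^(91.5/10) + 10^(96.5/10)) = 10·log₁₀(11053000000) = 100.4 dB SPL.

100.4 dB SPL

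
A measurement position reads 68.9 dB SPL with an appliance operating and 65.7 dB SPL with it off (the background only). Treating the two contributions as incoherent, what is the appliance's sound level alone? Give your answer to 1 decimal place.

66.1 dB SPL

Remove the background by subtracting linear intensities:
L_src = 10·log₁₀(10^(68.9/10) − 10^(65.7/10)) = 10·log₁₀(4047000) = 66.1 dB SPL.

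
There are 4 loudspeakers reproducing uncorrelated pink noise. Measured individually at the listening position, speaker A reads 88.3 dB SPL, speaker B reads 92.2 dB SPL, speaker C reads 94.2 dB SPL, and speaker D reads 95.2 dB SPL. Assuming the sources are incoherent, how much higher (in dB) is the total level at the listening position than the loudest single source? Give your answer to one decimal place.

Incoherent sources sum as intensities:
L_total = 10·log₁₀(10^(88.3/10) + 10^(92.2/10) + 10^(94.2/10) + 10^(95.2/10)) = 99.18 dB SPL.
Excess over the loudest (95.2 dB): 99.18 − 95.2 = 4.0 dB.

4.0 dB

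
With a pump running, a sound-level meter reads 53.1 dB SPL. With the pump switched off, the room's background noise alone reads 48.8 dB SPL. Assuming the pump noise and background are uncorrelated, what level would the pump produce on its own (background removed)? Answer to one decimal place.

51.1 dB SPL

Background correction is a power subtraction:
L_src = 10·log₁₀(10^(53.1/10) − 10^(48.8/10)) = 10·log₁₀(128300) = 51.1 dB SPL.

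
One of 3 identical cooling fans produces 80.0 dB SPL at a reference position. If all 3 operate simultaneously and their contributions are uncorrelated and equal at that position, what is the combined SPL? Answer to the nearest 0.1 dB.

84.8 dB SPL

3 equal incoherent sources raise the level by 10·log₁₀(3) = 4.77 dB.
L_total = 80.0 + 4.77 = 84.8 dB SPL.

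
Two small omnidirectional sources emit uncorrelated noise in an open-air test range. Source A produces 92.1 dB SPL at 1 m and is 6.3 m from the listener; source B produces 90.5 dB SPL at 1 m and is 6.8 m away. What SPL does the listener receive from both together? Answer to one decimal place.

78.1 dB SPL

At the listener: L_A = 92.1 − 20·log₁₀(6.3) = 76.11 dB; L_B = 90.5 − 20·log₁₀(6.8) = 73.85 dB.
Combined: 10·log₁₀(10^(76.11/10)+10^(73.85/10)) = 78.1 dB SPL.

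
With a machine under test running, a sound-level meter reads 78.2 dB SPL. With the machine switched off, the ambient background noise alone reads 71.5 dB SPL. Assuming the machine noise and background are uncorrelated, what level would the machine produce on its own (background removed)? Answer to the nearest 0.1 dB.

77.2 dB SPL

Subtract intensities: L_src = 10·log₁₀(10^(L_total/10) − 10^(L_bg/10)).
L_src = 10·log₁₀(10^(78.2/10) − 10^(71.5/10)) = 10·log₁₀(51940000) = 77.2 dB SPL.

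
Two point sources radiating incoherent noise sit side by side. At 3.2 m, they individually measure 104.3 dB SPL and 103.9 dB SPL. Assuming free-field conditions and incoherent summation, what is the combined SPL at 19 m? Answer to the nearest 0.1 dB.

Combined at 3.2 m: 10·log₁₀(10^(104.3/10)+10^(103.9/10)) = 107.11 dB SPL.
Then apply −20·log₁₀(19/3.2) = -15.47 dB → 91.6 dB SPL.

91.6 dB SPL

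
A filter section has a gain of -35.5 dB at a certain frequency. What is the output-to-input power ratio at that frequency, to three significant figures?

0.000282

Power ratio = 10^(dB/10).
10^(-35.5/10) = 10^(-3.550) = 0.000282.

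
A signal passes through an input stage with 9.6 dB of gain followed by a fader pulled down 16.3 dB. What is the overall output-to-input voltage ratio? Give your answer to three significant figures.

0.462

Net gain = 9.6 + (−16.3) = -6.7 dB.
Voltage ratio = 10^(-6.7/20) = 0.462.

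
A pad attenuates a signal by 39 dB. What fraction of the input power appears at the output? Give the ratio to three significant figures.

0.000126

Power ratio = 10^(dB/10).
10^(-39/10) = 10^(-3.900) = 0.000126.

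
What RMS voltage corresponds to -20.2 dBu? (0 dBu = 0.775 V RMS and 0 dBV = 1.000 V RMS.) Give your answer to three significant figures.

0.0757 V

V = 0.775 V × 10^(-20.2/20).
= 0.775 × 0.09772 = 0.0757 V.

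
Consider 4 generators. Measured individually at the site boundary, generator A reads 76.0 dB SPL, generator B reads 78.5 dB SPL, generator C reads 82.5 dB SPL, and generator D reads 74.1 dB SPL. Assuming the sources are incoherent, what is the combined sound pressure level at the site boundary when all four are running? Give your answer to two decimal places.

Incoherent sources sum as intensities:
L_total = 10·log₁₀(10^(76.0/10) + 10^(78.5/10) + 10^(82.5/10) + 10^(74.1/10)) = 10·log₁₀(314100000) = 84.97 dB SPL.

84.97 dB SPL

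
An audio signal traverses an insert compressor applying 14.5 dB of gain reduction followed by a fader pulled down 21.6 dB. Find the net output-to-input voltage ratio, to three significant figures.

Net gain = (−14.5) + (−21.6) = -36.1 dB.
Voltage ratio = 10^(-36.1/20) = 0.0157.

0.0157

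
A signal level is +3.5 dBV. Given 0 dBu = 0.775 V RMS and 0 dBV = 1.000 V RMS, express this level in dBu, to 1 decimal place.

The offset between the scales is 20·log₁₀(0.775/1.000) = −2.214 dB.
So dBu = +3.5 + 2.214 = +5.7 dBu.

+5.7 dBu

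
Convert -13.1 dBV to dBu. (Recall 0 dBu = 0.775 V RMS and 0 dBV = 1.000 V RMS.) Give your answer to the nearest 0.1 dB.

-10.9 dBu

The offset between the scales is 20·log₁₀(0.775/1.000) = −2.214 dB.
So dBu = -13.1 + 2.214 = -10.9 dBu.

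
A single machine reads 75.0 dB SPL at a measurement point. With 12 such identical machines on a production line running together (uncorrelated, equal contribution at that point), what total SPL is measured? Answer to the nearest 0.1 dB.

85.8 dB SPL

12 equal incoherent sources raise the level by 10·log₁₀(12) = 10.79 dB.
L_total = 75.0 + 10.79 = 85.8 dB SPL.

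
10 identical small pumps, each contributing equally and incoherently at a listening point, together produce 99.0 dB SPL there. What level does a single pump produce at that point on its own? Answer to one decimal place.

10 equal incoherent sources add 10·log₁₀(10) = 10.00 dB over one source.
L_one = 99.0 − 10.00 = 89.0 dB SPL.

89.0 dB SPL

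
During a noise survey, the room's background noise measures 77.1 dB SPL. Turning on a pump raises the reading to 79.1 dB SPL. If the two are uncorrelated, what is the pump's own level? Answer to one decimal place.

74.8 dB SPL

Subtract intensities: L_src = 10·log₁₀(10^(L_total/10) − 10^(L_bg/10)).
L_src = 10·log₁₀(10^(79.1/10) − 10^(77.1/10)) = 10·log₁₀(30000000) = 74.8 dB SPL.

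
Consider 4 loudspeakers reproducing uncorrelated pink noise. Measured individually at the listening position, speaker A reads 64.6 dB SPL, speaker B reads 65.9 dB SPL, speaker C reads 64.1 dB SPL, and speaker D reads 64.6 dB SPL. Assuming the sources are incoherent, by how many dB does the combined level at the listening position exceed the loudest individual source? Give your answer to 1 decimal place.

Incoherent sources sum as intensities:
L_total = 10·log₁₀(10^(64.6/10) + 10^(65.9/10) + 10^(64.1/10) + 10^(64.6/10)) = 70.87 dB SPL.
Excess over the loudest (65.9 dB): 70.87 − 65.9 = 5.0 dB.

5.0 dB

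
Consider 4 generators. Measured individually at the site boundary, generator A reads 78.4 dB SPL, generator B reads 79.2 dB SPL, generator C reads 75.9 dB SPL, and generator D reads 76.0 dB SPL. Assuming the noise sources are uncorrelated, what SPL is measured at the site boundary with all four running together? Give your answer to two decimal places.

Add the sources as powers (linear), then convert back to dB:
L_total = 10·log₁₀(10^(78.4/10) + 10^(79.2/10) + 10^(75.9/10) + 10^(76.0/10)) = 10·log₁₀(231100000) = 83.64 dB SPL.

83.64 dB SPL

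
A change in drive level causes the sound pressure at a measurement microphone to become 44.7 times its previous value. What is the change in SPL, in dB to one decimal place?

SPL change from a pressure ratio uses the 20·log₁₀ form:
20·log₁₀(44.7) = 33.0 dB.

33.0 dB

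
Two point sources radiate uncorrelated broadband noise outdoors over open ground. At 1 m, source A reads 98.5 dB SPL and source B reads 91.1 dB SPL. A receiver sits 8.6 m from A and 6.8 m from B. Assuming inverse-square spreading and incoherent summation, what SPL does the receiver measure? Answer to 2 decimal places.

80.92 dB SPL

At the listener: L_A = 98.5 − 20·log₁₀(8.6) = 79.810 dB; L_B = 91.1 − 20·log₁₀(6.8) = 74.450 dB.
Combined: 10·log₁₀(10^(79.810/10)+10^(74.450/10)) = 80.92 dB SPL.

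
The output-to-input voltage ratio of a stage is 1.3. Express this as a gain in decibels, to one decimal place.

Voltage ratio → dB uses the 20·log₁₀ form:
20·log₁₀(1.3) = 2.3 dB.

2.3 dB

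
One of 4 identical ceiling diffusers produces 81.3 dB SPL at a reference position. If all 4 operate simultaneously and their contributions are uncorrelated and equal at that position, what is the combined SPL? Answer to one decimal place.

4 equal incoherent sources raise the level by 10·log₁₀(4) = 6.02 dB.
L_total = 81.3 + 6.02 = 87.3 dB SPL.

87.3 dB SPL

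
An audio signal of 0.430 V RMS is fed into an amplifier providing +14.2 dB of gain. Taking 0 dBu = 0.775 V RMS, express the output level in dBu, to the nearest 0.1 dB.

Input level: 20·log₁₀(0.430/0.775) = -5.12 dBu.
Output: -5.12 + 14.2 = +9.1 dBu.

+9.1 dBu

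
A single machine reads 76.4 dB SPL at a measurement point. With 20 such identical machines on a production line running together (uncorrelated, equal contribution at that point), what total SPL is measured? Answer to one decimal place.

20 equal incoherent sources raise the level by 10·log₁₀(20) = 13.01 dB.
L_total = 76.4 + 13.01 = 89.4 dB SPL.

89.4 dB SPL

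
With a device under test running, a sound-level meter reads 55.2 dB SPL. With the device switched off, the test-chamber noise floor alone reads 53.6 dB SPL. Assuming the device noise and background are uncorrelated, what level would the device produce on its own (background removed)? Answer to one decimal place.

50.1 dB SPL

Subtract intensities: L_src = 10·log₁₀(10^(L_total/10) − 10^(L_bg/10)).
L_src = 10·log₁₀(10^(55.2/10) − 10^(53.6/10)) = 10·log₁₀(102000) = 50.1 dB SPL.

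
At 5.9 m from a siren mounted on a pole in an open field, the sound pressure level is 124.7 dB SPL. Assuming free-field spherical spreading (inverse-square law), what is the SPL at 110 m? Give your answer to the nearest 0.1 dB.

99.3 dB SPL

Inverse-square spreading gives ΔL = −20·log₁₀(d₂/d₁).
ΔL = −20·log₁₀(110/5.9) = -25.41 dB, so L₂ = 124.7 + (-25.41) = 99.3 dB SPL.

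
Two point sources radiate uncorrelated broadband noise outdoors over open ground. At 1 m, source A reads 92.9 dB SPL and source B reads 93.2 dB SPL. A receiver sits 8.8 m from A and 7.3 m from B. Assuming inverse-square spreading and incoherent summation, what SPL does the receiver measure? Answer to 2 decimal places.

At the listener: L_A = 92.9 − 20·log₁₀(8.8) = 74.010 dB; L_B = 93.2 − 20·log₁₀(7.3) = 75.934 dB.
Combined: 10·log₁₀(10^(74.010/10)+10^(75.934/10)) = 78.09 dB SPL.

78.09 dB SPL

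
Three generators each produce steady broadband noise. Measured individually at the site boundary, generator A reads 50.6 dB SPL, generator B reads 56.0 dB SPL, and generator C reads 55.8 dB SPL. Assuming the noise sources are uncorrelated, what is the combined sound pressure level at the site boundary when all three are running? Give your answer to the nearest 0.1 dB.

59.5 dB SPL

Add the sources as powers (linear), then convert back to dB:
L_total = 10·log₁₀(10^(50.6/10) + 10^(56.0/10) + 10^(55.8/10)) = 10·log₁₀(893100) = 59.5 dB SPL.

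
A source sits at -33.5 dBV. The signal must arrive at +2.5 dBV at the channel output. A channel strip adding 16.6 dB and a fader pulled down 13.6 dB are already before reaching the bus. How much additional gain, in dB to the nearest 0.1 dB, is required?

The required make-up gain is the shortfall in the dB sum.
G = +2.5 − (-33.5) − 16.6 + 13.6 = 33.0 dB.

33.0 dB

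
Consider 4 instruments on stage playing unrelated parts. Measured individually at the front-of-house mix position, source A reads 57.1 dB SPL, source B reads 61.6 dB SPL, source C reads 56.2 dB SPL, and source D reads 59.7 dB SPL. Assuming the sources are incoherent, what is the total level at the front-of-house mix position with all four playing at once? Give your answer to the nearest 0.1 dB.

65.2 dB SPL

Uncorrelated sources add in intensity (power), not in dB.
L_total = 10·log₁₀(10^(57.1/10) + 10^(61.6/10) + 10^(56.2/10) + 10^(59.7/10)) = 10·log₁₀(3308000) = 65.2 dB SPL.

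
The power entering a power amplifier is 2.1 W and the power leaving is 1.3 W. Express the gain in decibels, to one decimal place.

-2.1 dB

Power ratio → dB uses the 10·log₁₀ form:
10·log₁₀(1.3/2.1) = 10·log₁₀(0.6190) = -2.1 dB.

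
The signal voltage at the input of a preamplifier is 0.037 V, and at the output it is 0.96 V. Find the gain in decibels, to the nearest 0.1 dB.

For a voltage ratio, dB = 20·log₁₀(V₂/V₁).
20·log₁₀(0.96/0.037) = 20·log₁₀(25.95) = 28.3 dB.

28.3 dB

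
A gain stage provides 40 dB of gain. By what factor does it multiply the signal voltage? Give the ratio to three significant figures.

Voltage ratio = 10^(dB/20).
10^(40/20) = 10^(2.000) = 100.

100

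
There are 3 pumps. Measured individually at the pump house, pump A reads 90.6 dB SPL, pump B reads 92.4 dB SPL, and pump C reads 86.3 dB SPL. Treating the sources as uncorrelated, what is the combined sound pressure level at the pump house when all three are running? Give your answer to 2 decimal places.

95.20 dB SPL

Uncorrelated sources add in intensity (power), not in dB.
L_total = 10·log₁₀(10^(90.6/10) + 10^(92.4/10) + 10^(86.3/10)) = 10·log₁₀(3313000000) = 95.20 dB SPL.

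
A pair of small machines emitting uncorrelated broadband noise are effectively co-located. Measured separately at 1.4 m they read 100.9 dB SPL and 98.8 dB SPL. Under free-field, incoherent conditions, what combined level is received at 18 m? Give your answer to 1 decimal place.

80.8 dB SPL

Combined at 1.4 m: 10·log₁₀(10^(100.9/10)+10^(98.8/10)) = 102.99 dB SPL.
Then apply −20·log₁₀(18/1.4) = -22.18 dB → 80.8 dB SPL.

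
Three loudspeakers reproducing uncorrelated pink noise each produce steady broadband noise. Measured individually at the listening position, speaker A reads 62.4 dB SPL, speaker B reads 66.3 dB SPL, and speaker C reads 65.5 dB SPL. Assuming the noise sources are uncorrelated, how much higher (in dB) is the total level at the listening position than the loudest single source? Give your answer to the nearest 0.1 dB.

Uncorrelated sources add in intensity (power), not in dB.
L_total = 10·log₁₀(10^(62.4/10) + 10^(66.3/10) + 10^(65.5/10)) = 69.80 dB SPL.
Excess over the loudest (66.3 dB): 69.80 − 66.3 = 3.5 dB.

3.5 dB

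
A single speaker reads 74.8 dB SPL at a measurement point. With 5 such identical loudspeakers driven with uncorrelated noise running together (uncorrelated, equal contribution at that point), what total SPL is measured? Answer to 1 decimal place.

5 equal incoherent sources raise the level by 10·log₁₀(5) = 6.99 dB.
L_total = 74.8 + 6.99 = 81.8 dB SPL.

81.8 dB SPL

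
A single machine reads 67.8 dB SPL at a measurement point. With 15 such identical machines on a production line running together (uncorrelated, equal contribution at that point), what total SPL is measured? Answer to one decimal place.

15 equal incoherent sources raise the level by 10·log₁₀(15) = 11.76 dB.
L_total = 67.8 + 11.76 = 79.6 dB SPL.

79.6 dB SPL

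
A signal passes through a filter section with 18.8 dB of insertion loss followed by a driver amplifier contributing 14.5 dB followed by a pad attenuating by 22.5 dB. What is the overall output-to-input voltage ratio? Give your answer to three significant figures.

Net gain = (−18.8) + 14.5 + (−22.5) = -26.8 dB.
Voltage ratio = 10^(-26.8/20) = 0.0457.

0.0457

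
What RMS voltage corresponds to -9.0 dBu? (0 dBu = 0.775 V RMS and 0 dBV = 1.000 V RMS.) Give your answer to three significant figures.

V = 0.775 V × 10^(-9.0/20).
= 0.775 × 0.3548 = 0.275 V.

0.275 V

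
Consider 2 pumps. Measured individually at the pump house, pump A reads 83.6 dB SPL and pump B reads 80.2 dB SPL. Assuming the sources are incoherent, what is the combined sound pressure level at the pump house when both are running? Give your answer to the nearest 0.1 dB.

Add the sources as powers (linear), then convert back to dB:
L_total = 10·log₁₀(10^(83.6/10) + 10^(80.2/10)) = 10·log₁₀(333800000) = 85.2 dB SPL.

85.2 dB SPL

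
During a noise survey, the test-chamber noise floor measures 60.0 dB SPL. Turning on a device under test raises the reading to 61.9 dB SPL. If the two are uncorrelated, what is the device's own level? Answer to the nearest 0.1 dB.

Remove the background by subtracting linear intensities:
L_src = 10·log₁₀(10^(61.9/10) − 10^(60.0/10)) = 10·log₁₀(548800) = 57.4 dB SPL.

57.4 dB SPL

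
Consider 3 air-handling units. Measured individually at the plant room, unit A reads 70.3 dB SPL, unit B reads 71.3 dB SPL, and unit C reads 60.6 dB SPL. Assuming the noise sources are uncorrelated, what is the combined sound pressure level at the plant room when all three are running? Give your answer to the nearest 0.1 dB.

Add the sources as powers (linear), then convert back to dB:
L_total = 10·log₁₀(10^(70.3/10) + 10^(71.3/10) + 10^(60.6/10)) = 10·log₁₀(25350000) = 74.0 dB SPL.

74.0 dB SPL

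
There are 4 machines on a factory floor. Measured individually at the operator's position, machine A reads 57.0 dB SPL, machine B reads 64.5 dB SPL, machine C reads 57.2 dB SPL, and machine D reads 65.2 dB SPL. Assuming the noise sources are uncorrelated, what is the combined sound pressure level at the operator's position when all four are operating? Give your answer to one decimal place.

68.5 dB SPL

Add the sources as powers (linear), then convert back to dB:
L_total = 10·log₁₀(10^(57.0/10) + 10^(64.5/10) + 10^(57.2/10) + 10^(65.2/10)) = 10·log₁₀(7156000) = 68.5 dB SPL.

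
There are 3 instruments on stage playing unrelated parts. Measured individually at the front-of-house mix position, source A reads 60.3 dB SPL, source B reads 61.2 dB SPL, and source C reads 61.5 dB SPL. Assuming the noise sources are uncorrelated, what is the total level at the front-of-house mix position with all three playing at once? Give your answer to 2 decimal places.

65.80 dB SPL

Incoherent sources sum as intensities:
L_total = 10·log₁₀(10^(60.3/10) + 10^(61.2/10) + 10^(61.5/10)) = 10·log₁₀(3802000) = 65.80 dB SPL.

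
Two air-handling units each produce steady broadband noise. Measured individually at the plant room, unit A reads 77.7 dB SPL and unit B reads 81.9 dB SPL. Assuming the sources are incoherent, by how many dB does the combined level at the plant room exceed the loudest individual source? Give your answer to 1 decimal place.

1.4 dB

Incoherent sources sum as intensities:
L_total = 10·log₁₀(10^(77.7/10) + 10^(81.9/10)) = 83.30 dB SPL.
Excess over the loudest (81.9 dB): 83.30 − 81.9 = 1.4 dB.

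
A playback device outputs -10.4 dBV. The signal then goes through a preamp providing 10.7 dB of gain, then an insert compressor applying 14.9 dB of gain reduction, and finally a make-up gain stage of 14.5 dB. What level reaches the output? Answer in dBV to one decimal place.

In dB, series stages simply add:
-10.4 + 10.7 − 14.9 + 14.5 = -0.1 dBV.

-0.1 dBV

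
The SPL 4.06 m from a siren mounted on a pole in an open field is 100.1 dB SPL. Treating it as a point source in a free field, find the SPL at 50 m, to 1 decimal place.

For a point source in a free field, ΔL = −20·log₁₀(d₂/d₁).
ΔL = −20·log₁₀(50/4.06) = -21.81 dB, so L₂ = 100.1 + (-21.81) = 78.3 dB SPL.

78.3 dB SPL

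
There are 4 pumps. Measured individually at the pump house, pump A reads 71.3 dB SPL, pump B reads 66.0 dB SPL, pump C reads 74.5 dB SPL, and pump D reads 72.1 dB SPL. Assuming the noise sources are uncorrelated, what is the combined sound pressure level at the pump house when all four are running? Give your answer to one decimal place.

Uncorrelated sources add in intensity (power), not in dB.
L_total = 10·log₁₀(10^(71.3/10) + 10^(66.0/10) + 10^(74.5/10) + 10^(72.1/10)) = 10·log₁₀(61870000) = 77.9 dB SPL.

77.9 dB SPL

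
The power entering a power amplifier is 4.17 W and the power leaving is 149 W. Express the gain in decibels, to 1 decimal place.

15.5 dB

For a power ratio, dB = 10·log₁₀(P₂/P₁).
10·log₁₀(149/4.17) = 10·log₁₀(35.73) = 15.5 dB.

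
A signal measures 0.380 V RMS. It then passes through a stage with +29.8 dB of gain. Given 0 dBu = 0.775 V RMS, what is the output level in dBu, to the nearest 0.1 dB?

+23.6 dBu

Input level: 20·log₁₀(0.380/0.775) = -6.19 dBu.
Output: -6.19 + 29.8 = +23.6 dBu.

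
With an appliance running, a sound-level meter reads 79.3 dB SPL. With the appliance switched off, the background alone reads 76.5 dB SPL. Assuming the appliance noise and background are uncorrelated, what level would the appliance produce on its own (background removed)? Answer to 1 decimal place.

Remove the background by subtracting linear intensities:
L_src = 10·log₁₀(10^(79.3/10) − 10^(76.5/10)) = 10·log₁₀(40450000) = 76.1 dB SPL.

76.1 dB SPL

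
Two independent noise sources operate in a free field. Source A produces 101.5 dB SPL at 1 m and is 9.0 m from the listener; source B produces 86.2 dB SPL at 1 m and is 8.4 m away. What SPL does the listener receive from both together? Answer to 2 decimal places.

At the listener: L_A = 101.5 − 20·log₁₀(9.0) = 82.415 dB; L_B = 86.2 − 20·log₁₀(8.4) = 67.714 dB.
Combined: 10·log₁₀(10^(82.415/10)+10^(67.714/10)) = 82.56 dB SPL.

82.56 dB SPL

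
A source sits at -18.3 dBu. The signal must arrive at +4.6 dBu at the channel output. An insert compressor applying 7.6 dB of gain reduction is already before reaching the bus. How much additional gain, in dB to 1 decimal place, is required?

30.5 dB

The required make-up gain is the shortfall in the dB sum.
G = +4.6 − (-18.3) + 7.6 = 30.5 dB.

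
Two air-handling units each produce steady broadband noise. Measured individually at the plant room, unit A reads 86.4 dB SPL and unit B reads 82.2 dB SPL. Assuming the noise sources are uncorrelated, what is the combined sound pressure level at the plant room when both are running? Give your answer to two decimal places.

Incoherent sources sum as intensities:
L_total = 10·log₁₀(10^(86.4/10) + 10^(82.2/10)) = 10·log₁₀(602500000) = 87.80 dB SPL.

87.80 dB SPL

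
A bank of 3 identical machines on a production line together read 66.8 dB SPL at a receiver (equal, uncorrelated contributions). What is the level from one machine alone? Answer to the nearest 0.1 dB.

62.0 dB SPL

3 equal incoherent sources add 10·log₁₀(3) = 4.77 dB over one source.
L_one = 66.8 − 4.77 = 62.0 dB SPL.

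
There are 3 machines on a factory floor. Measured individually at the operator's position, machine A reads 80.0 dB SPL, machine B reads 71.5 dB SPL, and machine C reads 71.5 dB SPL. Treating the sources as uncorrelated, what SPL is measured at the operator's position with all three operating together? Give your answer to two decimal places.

Incoherent sources sum as intensities:
L_total = 10·log₁₀(10^(80.0/10) + 10^(71.5/10) + 10^(71.5/10)) = 10·log₁₀(128300000) = 81.08 dB SPL.

81.08 dB SPL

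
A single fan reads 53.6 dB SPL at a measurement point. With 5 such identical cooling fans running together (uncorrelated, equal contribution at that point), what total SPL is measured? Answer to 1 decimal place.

5 equal incoherent sources raise the level by 10·log₁₀(5) = 6.99 dB.
L_total = 53.6 + 6.99 = 60.6 dB SPL.

60.6 dB SPL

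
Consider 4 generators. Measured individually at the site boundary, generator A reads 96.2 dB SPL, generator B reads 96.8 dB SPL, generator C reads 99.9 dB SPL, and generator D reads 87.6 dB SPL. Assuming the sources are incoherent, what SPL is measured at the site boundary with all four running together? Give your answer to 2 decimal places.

Uncorrelated sources add in intensity (power), not in dB.
L_total = 10·log₁₀(10^(96.2/10) + 10^(96.8/10) + 10^(99.9/10) + 10^(87.6/10)) = 10·log₁₀(19303000000) = 102.86 dB SPL.

102.86 dB SPL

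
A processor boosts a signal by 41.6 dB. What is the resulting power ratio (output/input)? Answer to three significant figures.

Power ratio = 10^(dB/10).
10^(41.6/10) = 10^(4.160) = 14500.

14500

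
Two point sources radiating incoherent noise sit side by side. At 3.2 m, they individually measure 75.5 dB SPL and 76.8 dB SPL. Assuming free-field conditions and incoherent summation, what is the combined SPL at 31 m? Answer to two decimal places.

Combined at 3.2 m: 10·log₁₀(10^(75.5/10)+10^(76.8/10)) = 79.209 dB SPL.
Then apply −20·log₁₀(31/3.2) = -19.724 dB → 59.48 dB SPL.

59.48 dB SPL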